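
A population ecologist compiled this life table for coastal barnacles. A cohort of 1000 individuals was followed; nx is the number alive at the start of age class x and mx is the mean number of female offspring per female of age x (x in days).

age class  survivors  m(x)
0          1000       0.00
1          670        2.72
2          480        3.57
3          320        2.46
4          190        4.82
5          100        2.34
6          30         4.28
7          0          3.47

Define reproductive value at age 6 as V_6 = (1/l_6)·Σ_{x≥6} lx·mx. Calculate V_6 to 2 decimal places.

4.28

lx = nx/n0 = nx/1000: 1, 0.67, 0.48, 0.32, 0.19, 0.1, 0.03, 0
lx·mx for x ≥ 6: 0.1284, 0 → sum = 0.1284
V_6 = 0.1284 / l_6 = 0.1284 / 0.03 = 4.28 → 4.28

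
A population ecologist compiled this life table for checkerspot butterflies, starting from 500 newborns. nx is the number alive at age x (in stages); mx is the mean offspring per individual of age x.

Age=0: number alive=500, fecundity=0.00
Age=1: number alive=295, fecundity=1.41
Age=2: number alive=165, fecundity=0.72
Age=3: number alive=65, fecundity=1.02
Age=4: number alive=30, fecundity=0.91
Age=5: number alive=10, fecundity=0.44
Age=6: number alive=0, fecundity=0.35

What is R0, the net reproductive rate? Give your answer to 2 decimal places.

1.27

lx = nx/n0 = nx/500: 1, 0.59, 0.33, 0.13, 0.06, 0.02, 0
lx·mx by age: 0, 0.8319, 0.2376, 0.1326, 0.0546, 0.0088, 0
R0 = Σ lx·mx = 1.2655 → 1.27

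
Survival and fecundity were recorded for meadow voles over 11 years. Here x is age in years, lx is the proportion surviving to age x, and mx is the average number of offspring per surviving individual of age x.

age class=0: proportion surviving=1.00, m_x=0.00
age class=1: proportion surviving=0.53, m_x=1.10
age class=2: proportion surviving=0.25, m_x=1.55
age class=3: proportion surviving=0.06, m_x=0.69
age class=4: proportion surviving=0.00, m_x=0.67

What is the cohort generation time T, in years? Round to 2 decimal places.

1.46

lx·mx: 0, 0.583, 0.3875, 0.0414, 0 → R0 = 1.0119
x·lx·mx: 0, 0.583, 0.775, 0.1242, 0 → Σ = 1.4822
T = 1.4822 / 1.0119 = 1.464769… → 1.46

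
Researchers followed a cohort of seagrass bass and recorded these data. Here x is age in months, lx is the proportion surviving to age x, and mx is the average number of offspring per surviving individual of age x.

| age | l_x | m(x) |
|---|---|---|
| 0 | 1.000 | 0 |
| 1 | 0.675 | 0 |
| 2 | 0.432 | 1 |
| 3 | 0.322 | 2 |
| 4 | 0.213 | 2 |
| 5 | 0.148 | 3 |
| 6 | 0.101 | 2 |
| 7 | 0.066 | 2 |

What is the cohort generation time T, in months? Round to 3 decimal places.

lx·mx: 0, 0, 0.432, 0.644, 0.426, 0.444, 0.202, 0.132 → R0 = 2.28
x·lx·mx: 0, 0, 0.864, 1.932, 1.704, 2.22, 1.212, 0.924 → Σ = 8.856
T = 8.856 / 2.28 = 3.884211… → 3.884

3.884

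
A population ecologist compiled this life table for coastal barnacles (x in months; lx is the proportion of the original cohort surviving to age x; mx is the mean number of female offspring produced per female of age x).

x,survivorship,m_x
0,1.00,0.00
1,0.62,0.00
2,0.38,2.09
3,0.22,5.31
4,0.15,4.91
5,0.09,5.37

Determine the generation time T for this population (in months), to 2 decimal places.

3.29

lx·mx: 0, 0, 0.7942, 1.1682, 0.7365, 0.4833 → R0 = 3.1822
x·lx·mx: 0, 0, 1.5884, 3.5046, 2.946, 2.4165 → Σ = 10.4555
T = 10.4555 / 3.1822 = 3.28562… → 3.29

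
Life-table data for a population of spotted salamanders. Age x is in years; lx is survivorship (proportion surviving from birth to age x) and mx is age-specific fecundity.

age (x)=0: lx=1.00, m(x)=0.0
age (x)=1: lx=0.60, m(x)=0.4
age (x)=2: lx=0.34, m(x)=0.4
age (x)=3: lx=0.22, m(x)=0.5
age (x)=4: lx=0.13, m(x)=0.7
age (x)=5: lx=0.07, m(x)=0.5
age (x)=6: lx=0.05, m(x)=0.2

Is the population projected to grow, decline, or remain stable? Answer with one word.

declining

R0 = Σ lx·mx = 0 + 0.24 + 0.136 + 0.11 + 0.091 + 0.035 + 0.01 = 0.622
R0 < 1, so the population is declining.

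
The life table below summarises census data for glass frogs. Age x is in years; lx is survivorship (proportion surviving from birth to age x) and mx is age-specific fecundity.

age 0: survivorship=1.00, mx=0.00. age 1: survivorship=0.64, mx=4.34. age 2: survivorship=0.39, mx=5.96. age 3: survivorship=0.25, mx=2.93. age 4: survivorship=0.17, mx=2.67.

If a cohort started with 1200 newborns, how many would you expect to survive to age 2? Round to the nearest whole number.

468

Expected survivors = N0 · l_2 = 1200 × 0.39 = 468 → 468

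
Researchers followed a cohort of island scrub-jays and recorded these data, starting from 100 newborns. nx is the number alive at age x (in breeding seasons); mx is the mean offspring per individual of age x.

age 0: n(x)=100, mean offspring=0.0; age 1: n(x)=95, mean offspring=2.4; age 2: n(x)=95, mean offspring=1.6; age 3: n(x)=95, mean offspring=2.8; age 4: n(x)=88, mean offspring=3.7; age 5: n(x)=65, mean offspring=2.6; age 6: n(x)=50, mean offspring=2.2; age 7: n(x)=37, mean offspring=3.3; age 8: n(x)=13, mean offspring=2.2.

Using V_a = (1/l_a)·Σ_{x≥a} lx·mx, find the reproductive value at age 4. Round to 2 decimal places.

8.58

lx = nx/n0 = nx/100: 1, 0.95, 0.95, 0.95, 0.88, 0.65, 0.5, 0.37, 0.13
lx·mx for x ≥ 4: 3.256, 1.69, 1.1, 1.221, 0.286 → sum = 7.553
V_4 = 7.553 / l_4 = 7.553 / 0.88 = 8.582955… → 8.58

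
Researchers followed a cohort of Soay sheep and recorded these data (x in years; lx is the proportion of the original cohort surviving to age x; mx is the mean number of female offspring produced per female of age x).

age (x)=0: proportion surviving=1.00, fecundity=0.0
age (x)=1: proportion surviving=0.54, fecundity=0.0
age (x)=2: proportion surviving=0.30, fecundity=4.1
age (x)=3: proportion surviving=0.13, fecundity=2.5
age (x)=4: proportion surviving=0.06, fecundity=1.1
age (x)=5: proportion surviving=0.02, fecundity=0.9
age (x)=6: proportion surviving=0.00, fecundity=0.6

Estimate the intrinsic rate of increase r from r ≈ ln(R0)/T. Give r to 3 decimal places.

R0 = Σ lx·mx = 0 + 0 + 1.23 + 0.325 + 0.066 + 0.018 + 0 = 1.639
Σ x·lx·mx = 3.789; T = 3.789/1.639 = 2.31178…
r ≈ ln(R0)/T = ln(1.639)/2.31178… = 0.21373… → 0.214

0.214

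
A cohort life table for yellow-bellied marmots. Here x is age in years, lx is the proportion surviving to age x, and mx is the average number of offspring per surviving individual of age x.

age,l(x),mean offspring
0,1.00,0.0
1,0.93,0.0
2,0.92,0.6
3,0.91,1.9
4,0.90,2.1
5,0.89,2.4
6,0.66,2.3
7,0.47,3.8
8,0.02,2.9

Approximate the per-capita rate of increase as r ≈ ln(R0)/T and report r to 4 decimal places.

R0 = Σ lx·mx = 0 + 0 + 0.552 + 1.729 + 1.89 + 2.136 + 1.518 + 1.786 + 0.058 = 9.669
Σ x·lx·mx = 46.605; T = 46.605/9.669 = 4.82004…
r ≈ ln(R0)/T = ln(9.669)/4.82004… = 0.470727… → 0.4707

0.4707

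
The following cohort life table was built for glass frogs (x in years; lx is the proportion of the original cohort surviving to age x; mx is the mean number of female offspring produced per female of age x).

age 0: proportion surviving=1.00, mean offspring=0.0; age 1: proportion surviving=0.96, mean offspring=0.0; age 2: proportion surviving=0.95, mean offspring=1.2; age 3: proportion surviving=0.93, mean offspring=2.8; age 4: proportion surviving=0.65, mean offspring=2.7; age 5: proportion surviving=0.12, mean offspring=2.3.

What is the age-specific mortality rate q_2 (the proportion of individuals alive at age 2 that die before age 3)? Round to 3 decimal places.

0.021

q_2 = (l_2 − l_3) / l_2 = (0.95 − 0.93) / 0.95
     = 0.02 / 0.95 = 0.021053… → 0.021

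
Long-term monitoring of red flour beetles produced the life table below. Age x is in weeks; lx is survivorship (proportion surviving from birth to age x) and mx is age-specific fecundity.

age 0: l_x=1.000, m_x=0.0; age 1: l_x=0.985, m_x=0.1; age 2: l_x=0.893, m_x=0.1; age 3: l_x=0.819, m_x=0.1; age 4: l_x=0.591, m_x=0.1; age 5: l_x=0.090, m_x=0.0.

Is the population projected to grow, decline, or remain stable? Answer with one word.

R0 = Σ lx·mx = 0 + 0.0985 + 0.0893 + 0.0819 + 0.0591 + 0 = 0.3288
R0 < 1, so the population is declining.

declining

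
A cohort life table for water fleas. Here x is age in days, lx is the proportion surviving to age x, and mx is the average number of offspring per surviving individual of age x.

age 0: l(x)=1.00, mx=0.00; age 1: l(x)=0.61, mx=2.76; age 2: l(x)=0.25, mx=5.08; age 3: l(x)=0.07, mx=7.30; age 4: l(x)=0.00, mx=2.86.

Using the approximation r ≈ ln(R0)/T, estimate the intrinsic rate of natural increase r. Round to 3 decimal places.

R0 = Σ lx·mx = 0 + 1.6836 + 1.27 + 0.511 + 0 = 3.4646
Σ x·lx·mx = 5.7566; T = 5.7566/3.4646 = 1.66155…
r ≈ ln(R0)/T = ln(3.4646)/1.66155… = 0.74786… → 0.748

0.748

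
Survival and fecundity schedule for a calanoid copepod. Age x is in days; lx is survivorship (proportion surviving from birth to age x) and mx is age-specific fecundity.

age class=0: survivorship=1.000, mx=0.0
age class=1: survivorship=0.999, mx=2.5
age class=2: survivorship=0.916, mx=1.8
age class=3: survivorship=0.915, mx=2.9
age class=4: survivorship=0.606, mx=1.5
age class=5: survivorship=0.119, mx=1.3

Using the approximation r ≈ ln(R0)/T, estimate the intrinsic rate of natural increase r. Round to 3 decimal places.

R0 = Σ lx·mx = 0 + 2.4975 + 1.6488 + 2.6535 + 0.909 + 0.1547 = 7.8635
Σ x·lx·mx = 18.1651; T = 18.1651/7.8635 = 2.31005…
r ≈ ln(R0)/T = ln(7.8635)/2.31005… = 0.89272… → 0.893

0.893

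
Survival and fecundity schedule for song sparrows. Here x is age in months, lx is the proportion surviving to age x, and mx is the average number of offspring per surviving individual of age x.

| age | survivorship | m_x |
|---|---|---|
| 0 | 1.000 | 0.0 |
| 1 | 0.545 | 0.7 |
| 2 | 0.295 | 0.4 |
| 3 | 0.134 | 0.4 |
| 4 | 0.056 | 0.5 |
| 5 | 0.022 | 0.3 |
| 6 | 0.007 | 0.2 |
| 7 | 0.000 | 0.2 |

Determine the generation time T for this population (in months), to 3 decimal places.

lx·mx: 0, 0.3815, 0.118, 0.0536, 0.028, 0.0066, 0.0014, 0 → R0 = 0.5891
x·lx·mx: 0, 0.3815, 0.236, 0.1608, 0.112, 0.033, 0.0084, 0 → Σ = 0.9317
T = 0.9317 / 0.5891 = 1.581565… → 1.582

1.582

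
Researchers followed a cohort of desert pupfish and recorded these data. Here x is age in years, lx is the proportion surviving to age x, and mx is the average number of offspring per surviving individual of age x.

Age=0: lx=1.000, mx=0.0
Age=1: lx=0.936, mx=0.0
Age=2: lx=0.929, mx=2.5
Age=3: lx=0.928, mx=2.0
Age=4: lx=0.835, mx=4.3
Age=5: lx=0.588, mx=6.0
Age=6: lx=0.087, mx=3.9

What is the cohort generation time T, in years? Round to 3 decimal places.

3.803

lx·mx: 0, 0, 2.3225, 1.856, 3.5905, 3.528, 0.3393 → R0 = 11.6363
x·lx·mx: 0, 0, 4.645, 5.568, 14.362, 17.64, 2.0358 → Σ = 44.2508
T = 44.2508 / 11.6363 = 3.802824… → 3.803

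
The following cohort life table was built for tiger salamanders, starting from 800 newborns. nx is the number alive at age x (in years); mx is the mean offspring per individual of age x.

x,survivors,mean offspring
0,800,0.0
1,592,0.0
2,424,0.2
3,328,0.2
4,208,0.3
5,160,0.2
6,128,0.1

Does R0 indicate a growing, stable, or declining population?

lx = nx/n0 = nx/800: 1, 0.74, 0.53, 0.41, 0.26, 0.2, 0.16
R0 = Σ lx·mx = 0 + 0 + 0.106 + 0.082 + 0.078 + 0.04 + 0.016 = 0.322
R0 < 1, so the population is declining.

declining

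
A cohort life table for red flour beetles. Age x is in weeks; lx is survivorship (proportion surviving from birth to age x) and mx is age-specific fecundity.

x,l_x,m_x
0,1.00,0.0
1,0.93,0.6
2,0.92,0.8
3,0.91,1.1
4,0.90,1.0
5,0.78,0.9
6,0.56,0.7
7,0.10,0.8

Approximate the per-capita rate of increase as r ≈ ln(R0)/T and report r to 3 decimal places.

0.428

R0 = Σ lx·mx = 0 + 0.558 + 0.736 + 1.001 + 0.9 + 0.702 + 0.392 + 0.08 = 4.369
Σ x·lx·mx = 15.055; T = 15.055/4.369 = 3.44587…
r ≈ ln(R0)/T = ln(4.369)/3.44587… = 0.42791… → 0.428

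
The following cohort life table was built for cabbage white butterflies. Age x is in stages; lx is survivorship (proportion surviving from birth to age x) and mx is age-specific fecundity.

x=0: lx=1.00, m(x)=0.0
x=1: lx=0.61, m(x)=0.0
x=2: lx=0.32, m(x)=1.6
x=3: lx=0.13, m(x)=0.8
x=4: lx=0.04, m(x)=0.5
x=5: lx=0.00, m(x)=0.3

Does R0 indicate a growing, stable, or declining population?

R0 = Σ lx·mx = 0 + 0 + 0.512 + 0.104 + 0.02 + 0 = 0.636
R0 < 1, so the population is declining.

declining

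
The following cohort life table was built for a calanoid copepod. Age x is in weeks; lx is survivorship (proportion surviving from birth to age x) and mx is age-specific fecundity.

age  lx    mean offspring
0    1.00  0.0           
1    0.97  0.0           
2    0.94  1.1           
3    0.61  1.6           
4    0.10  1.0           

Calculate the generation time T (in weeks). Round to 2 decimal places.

2.56

lx·mx: 0, 0, 1.034, 0.976, 0.1 → R0 = 2.11
x·lx·mx: 0, 0, 2.068, 2.928, 0.4 → Σ = 5.396
T = 5.396 / 2.11 = 2.557346… → 2.56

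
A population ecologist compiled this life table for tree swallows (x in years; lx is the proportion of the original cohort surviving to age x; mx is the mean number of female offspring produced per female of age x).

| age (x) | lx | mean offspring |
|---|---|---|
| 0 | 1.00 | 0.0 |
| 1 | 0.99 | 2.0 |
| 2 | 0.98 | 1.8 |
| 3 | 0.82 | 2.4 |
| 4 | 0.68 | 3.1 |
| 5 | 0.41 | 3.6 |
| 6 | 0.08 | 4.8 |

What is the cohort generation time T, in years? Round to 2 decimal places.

lx·mx: 0, 1.98, 1.764, 1.968, 2.108, 1.476, 0.384 → R0 = 9.68
x·lx·mx: 0, 1.98, 3.528, 5.904, 8.432, 7.38, 2.304 → Σ = 29.528
T = 29.528 / 9.68 = 3.050413… → 3.05

3.05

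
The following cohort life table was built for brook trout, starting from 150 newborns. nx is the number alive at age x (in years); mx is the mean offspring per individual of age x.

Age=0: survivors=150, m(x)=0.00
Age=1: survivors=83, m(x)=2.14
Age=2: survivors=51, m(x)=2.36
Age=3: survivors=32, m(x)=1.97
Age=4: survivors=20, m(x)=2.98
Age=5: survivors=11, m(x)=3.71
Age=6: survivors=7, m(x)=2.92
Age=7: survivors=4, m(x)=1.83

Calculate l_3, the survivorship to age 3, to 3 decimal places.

0.213

l_3 = n_3/n_0 = 32/150 = 0.213333… → 0.213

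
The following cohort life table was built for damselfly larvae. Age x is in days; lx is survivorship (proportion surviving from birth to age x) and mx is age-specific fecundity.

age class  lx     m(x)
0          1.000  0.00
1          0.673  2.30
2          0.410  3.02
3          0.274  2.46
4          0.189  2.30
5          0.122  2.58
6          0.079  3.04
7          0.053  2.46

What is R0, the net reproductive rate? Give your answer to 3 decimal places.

4.580

lx·mx by age: 0, 1.5479, 1.2382, 0.67404, 0.4347, 0.31476, 0.24016, 0.13038
R0 = Σ lx·mx = 4.58014 → 4.580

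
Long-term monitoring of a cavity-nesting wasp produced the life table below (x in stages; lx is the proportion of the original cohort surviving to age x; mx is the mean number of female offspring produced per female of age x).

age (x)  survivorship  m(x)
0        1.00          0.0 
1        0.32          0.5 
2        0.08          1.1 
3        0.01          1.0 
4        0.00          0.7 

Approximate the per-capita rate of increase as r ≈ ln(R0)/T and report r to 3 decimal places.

-0.955

R0 = Σ lx·mx = 0 + 0.16 + 0.088 + 0.01 + 0 = 0.258
Σ x·lx·mx = 0.366; T = 0.366/0.258 = 1.4186…
r ≈ ln(R0)/T = ln(0.258)/1.4186… = -0.95502… → -0.955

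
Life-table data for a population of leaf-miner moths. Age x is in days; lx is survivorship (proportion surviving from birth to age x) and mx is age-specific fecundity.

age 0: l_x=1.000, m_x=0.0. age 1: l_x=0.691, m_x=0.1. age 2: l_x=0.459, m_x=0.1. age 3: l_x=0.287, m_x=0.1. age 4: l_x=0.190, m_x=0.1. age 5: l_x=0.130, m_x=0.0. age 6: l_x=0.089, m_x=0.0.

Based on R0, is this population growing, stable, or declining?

declining

R0 = Σ lx·mx = 0 + 0.0691 + 0.0459 + 0.0287 + 0.019 + 0 + 0 = 0.1627
R0 < 1, so the population is declining.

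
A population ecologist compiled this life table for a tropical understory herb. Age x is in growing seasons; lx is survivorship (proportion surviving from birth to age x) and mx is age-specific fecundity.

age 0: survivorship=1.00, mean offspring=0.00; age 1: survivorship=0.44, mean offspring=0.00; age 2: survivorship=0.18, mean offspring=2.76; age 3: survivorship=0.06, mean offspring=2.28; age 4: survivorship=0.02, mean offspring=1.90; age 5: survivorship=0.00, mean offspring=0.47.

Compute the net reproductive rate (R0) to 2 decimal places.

0.67

lx·mx by age: 0, 0, 0.4968, 0.1368, 0.038, 0
R0 = Σ lx·mx = 0.6716 → 0.67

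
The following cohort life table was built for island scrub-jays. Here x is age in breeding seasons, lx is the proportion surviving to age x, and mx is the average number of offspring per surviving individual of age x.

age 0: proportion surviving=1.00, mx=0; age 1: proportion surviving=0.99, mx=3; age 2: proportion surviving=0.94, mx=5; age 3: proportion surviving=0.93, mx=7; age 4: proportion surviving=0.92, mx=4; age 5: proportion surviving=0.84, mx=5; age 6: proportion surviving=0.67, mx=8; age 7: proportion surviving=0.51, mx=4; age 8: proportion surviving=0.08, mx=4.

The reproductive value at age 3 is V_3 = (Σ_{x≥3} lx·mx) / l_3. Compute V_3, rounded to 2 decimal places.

23.77

lx·mx for x ≥ 3: 6.51, 3.68, 4.2, 5.36, 2.04, 0.32 → sum = 22.11
V_3 = 22.11 / l_3 = 22.11 / 0.93 = 23.774194… → 23.77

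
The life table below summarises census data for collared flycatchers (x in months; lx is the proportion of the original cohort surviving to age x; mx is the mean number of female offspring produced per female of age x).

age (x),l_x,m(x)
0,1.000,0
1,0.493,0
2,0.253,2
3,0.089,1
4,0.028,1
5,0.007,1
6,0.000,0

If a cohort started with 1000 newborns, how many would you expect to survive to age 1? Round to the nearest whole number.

493

Expected survivors = N0 · l_1 = 1000 × 0.493 = 493 → 493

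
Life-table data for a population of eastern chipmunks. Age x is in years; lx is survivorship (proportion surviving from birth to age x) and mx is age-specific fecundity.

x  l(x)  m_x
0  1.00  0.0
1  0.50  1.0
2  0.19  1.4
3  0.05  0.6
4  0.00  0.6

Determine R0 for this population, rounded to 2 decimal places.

lx·mx by age: 0, 0.5, 0.266, 0.03, 0
R0 = Σ lx·mx = 0.796 → 0.80

0.80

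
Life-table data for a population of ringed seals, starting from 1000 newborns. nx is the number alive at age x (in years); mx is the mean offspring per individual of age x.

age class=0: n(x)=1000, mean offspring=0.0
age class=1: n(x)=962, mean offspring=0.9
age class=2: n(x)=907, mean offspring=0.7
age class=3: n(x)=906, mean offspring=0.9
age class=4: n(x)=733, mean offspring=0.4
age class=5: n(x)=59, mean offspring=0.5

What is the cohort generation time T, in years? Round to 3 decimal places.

2.237

lx = nx/n0 = nx/1000: 1, 0.962, 0.907, 0.906, 0.733, 0.059
lx·mx: 0, 0.8658, 0.6349, 0.8154, 0.2932, 0.0295 → R0 = 2.6388
x·lx·mx: 0, 0.8658, 1.2698, 2.4462, 1.1728, 0.1475 → Σ = 5.9021
T = 5.9021 / 2.6388 = 2.236661… → 2.237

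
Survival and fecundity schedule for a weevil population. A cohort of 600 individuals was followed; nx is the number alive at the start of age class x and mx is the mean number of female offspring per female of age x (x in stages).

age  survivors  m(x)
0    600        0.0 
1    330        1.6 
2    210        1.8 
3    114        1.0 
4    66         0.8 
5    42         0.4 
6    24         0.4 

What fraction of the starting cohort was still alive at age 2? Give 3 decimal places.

0.350

l_2 = n_2/n_0 = 210/600 = 0.35 → 0.350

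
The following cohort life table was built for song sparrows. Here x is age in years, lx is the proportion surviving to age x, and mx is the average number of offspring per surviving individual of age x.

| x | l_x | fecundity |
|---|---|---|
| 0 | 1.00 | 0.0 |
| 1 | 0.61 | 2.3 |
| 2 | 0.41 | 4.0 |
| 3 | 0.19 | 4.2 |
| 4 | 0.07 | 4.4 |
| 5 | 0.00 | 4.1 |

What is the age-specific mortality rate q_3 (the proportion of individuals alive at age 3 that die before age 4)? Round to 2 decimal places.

q_3 = (l_3 − l_4) / l_3 = (0.19 − 0.07) / 0.19
     = 0.12 / 0.19 = 0.631579… → 0.63

0.63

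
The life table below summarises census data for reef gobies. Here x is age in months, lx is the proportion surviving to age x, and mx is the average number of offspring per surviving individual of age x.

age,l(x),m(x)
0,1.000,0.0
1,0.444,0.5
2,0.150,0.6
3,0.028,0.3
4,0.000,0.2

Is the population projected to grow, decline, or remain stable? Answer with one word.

declining

R0 = Σ lx·mx = 0 + 0.222 + 0.09 + 0.0084 + 0 = 0.3204
R0 < 1, so the population is declining.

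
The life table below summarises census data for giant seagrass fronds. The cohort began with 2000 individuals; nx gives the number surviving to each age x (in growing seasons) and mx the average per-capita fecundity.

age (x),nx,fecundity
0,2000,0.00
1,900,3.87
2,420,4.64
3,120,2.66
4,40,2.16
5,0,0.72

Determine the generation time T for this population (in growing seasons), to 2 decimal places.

lx = nx/n0 = nx/2000: 1, 0.45, 0.21, 0.06, 0.02, 0
lx·mx: 0, 1.7415, 0.9744, 0.1596, 0.0432, 0 → R0 = 2.9187
x·lx·mx: 0, 1.7415, 1.9488, 0.4788, 0.1728, 0 → Σ = 4.3419
T = 4.3419 / 2.9187 = 1.487614… → 1.49

1.49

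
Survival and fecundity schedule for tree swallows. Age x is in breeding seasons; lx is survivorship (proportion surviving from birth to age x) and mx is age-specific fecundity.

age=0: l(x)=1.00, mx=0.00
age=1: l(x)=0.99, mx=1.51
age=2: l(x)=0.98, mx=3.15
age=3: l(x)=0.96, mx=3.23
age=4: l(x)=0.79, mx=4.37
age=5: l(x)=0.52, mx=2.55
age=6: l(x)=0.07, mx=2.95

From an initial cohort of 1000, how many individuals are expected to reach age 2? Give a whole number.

Expected survivors = N0 · l_2 = 1000 × 0.98 = 980 → 980

980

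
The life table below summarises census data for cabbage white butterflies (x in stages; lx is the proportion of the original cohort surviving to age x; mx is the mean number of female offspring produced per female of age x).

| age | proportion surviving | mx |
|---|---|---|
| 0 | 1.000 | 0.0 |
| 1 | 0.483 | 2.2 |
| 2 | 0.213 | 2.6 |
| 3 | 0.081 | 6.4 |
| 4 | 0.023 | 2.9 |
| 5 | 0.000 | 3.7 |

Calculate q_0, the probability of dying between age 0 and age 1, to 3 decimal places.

0.517

q_0 = (l_0 − l_1) / l_0 = (1 − 0.483) / 1
     = 0.517 / 1 = 0.517 → 0.517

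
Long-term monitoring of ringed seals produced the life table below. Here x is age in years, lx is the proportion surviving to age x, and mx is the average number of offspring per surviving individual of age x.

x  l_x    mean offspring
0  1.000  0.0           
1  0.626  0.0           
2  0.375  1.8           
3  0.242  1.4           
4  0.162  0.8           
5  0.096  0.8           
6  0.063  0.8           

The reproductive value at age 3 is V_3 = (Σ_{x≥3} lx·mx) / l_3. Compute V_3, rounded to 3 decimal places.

2.461

lx·mx for x ≥ 3: 0.3388, 0.1296, 0.0768, 0.0504 → sum = 0.5956
V_3 = 0.5956 / l_3 = 0.5956 / 0.242 = 2.461157… → 2.461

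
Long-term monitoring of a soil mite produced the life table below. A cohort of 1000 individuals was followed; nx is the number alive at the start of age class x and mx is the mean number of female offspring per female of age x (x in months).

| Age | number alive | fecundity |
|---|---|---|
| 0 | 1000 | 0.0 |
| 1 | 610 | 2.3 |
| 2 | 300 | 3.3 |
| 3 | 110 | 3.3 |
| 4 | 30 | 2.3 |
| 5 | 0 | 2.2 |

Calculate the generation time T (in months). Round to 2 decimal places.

1.68

lx = nx/n0 = nx/1000: 1, 0.61, 0.3, 0.11, 0.03, 0
lx·mx: 0, 1.403, 0.99, 0.363, 0.069, 0 → R0 = 2.825
x·lx·mx: 0, 1.403, 1.98, 1.089, 0.276, 0 → Σ = 4.748
T = 4.748 / 2.825 = 1.680708… → 1.68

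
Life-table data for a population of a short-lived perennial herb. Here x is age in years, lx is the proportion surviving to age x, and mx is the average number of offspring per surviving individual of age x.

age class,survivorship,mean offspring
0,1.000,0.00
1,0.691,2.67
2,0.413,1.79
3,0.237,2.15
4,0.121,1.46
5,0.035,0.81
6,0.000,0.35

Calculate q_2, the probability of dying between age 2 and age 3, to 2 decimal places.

q_2 = (l_2 − l_3) / l_2 = (0.413 − 0.237) / 0.413
     = 0.176 / 0.413 = 0.42615… → 0.43

0.43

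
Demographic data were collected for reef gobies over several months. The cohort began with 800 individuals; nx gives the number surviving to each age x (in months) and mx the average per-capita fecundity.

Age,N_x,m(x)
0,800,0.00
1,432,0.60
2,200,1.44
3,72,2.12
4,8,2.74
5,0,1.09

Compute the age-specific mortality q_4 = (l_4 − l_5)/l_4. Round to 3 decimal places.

lx = nx/n0 = nx/800: 1, 0.54, 0.25, 0.09, 0.01, 0
q_4 = (l_4 − l_5) / l_4 = (0.01 − 0) / 0.01
     = 0.01 / 0.01 = 1 → 1.000

1.000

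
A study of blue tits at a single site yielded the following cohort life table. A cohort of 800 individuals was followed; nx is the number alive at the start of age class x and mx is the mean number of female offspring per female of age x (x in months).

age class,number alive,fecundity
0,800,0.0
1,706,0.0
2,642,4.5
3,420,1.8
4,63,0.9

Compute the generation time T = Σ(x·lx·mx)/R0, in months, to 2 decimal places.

2.23

lx = nx/n0 = nx/800: 1, 0.8825, 0.8025, 0.525, 0.07875
lx·mx: 0, 0, 3.61125, 0.945, 0.070875 → R0 = 4.627125
x·lx·mx: 0, 0, 7.2225, 2.835, 0.2835 → Σ = 10.341
T = 10.341 / 4.627125 = 2.234865… → 2.23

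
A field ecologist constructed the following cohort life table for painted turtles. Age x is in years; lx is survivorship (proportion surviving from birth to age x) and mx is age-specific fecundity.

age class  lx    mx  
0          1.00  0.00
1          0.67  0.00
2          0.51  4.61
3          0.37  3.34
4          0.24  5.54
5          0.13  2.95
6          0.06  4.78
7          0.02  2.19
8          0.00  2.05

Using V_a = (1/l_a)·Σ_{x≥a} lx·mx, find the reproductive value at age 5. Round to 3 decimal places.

lx·mx for x ≥ 5: 0.3835, 0.2868, 0.0438, 0 → sum = 0.7141
V_5 = 0.7141 / l_5 = 0.7141 / 0.13 = 5.493077… → 5.493

5.493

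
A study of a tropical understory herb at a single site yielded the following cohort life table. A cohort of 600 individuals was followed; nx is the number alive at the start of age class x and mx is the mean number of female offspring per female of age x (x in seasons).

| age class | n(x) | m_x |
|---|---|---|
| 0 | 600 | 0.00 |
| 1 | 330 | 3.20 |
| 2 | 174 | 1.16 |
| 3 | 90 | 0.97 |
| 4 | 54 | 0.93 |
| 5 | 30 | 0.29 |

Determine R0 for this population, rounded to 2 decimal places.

lx = nx/n0 = nx/600: 1, 0.55, 0.29, 0.15, 0.09, 0.05
lx·mx by age: 0, 1.76, 0.3364, 0.1455, 0.0837, 0.0145
R0 = Σ lx·mx = 2.3401 → 2.34

2.34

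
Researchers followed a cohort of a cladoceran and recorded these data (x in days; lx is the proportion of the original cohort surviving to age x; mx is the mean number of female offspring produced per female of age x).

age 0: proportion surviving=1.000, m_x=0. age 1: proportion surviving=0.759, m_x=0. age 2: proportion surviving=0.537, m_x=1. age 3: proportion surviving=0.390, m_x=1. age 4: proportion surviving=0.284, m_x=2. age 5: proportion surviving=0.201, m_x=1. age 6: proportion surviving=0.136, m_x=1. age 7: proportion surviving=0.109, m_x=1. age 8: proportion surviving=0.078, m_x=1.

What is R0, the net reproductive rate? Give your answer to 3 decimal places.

2.019

lx·mx by age: 0, 0, 0.537, 0.39, 0.568, 0.201, 0.136, 0.109, 0.078
R0 = Σ lx·mx = 2.019 → 2.019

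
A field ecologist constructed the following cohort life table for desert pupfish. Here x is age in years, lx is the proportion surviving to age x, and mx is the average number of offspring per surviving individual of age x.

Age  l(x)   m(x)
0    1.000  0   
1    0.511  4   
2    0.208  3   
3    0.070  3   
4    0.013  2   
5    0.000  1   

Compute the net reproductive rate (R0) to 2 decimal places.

2.90

lx·mx by age: 0, 2.044, 0.624, 0.21, 0.026, 0
R0 = Σ lx·mx = 2.904 → 2.90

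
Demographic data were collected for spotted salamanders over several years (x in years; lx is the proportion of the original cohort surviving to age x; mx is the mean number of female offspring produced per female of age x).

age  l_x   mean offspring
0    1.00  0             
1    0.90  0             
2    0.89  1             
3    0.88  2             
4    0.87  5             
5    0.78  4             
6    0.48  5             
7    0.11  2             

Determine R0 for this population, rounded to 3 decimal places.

lx·mx by age: 0, 0, 0.89, 1.76, 4.35, 3.12, 2.4, 0.22
R0 = Σ lx·mx = 12.74 → 12.740

12.740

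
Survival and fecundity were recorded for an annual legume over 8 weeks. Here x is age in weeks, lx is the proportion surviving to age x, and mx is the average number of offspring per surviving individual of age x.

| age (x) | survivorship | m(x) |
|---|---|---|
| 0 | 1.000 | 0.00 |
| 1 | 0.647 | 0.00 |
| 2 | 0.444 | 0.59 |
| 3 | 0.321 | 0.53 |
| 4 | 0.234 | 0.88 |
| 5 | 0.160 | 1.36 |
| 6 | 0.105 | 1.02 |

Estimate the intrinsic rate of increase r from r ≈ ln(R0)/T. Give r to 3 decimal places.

R0 = Σ lx·mx = 0 + 0 + 0.26196 + 0.17013 + 0.20592 + 0.2176 + 0.1071 = 0.96271
Σ x·lx·mx = 3.58859; T = 3.58859/0.96271 = 3.72759…
r ≈ ln(R0)/T = ln(0.96271)/3.72759… = -0.0102… → -0.010

-0.010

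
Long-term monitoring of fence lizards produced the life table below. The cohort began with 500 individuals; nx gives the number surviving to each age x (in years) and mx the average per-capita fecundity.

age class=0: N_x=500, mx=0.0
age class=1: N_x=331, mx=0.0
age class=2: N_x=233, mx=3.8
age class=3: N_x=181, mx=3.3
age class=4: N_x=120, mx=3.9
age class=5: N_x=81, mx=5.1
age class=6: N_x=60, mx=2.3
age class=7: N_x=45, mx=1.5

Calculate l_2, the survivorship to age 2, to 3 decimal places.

l_2 = n_2/n_0 = 233/500 = 0.466 → 0.466

0.466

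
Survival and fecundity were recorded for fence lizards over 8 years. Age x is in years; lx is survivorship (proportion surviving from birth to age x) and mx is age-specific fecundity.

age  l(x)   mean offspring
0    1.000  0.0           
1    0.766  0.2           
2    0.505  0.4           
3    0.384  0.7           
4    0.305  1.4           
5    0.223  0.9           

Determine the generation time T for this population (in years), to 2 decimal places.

3.26

lx·mx: 0, 0.1532, 0.202, 0.2688, 0.427, 0.2007 → R0 = 1.2517
x·lx·mx: 0, 0.1532, 0.404, 0.8064, 1.708, 1.0035 → Σ = 4.0751
T = 4.0751 / 1.2517 = 3.255652… → 3.26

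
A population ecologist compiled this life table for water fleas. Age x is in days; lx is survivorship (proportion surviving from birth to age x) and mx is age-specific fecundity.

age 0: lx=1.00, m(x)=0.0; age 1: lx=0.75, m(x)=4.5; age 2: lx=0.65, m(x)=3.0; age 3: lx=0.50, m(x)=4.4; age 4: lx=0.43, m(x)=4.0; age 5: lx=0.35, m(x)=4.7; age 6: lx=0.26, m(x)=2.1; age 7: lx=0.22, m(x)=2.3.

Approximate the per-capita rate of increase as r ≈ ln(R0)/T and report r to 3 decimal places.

0.827

R0 = Σ lx·mx = 0 + 3.375 + 1.95 + 2.2 + 1.72 + 1.645 + 0.546 + 0.506 = 11.942
Σ x·lx·mx = 35.798; T = 35.798/11.942 = 2.99766…
r ≈ ln(R0)/T = ln(11.942)/2.99766… = 0.82733… → 0.827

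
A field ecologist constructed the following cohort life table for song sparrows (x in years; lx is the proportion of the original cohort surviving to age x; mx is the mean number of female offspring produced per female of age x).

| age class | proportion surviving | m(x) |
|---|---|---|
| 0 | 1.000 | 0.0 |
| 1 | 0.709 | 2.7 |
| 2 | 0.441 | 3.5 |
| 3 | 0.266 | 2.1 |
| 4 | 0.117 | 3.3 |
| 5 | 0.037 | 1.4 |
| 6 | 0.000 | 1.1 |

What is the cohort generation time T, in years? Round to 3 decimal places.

1.904

lx·mx: 0, 1.9143, 1.5435, 0.5586, 0.3861, 0.0518, 0 → R0 = 4.4543
x·lx·mx: 0, 1.9143, 3.087, 1.6758, 1.5444, 0.259, 0 → Σ = 8.4805
T = 8.4805 / 4.4543 = 1.903891… → 1.904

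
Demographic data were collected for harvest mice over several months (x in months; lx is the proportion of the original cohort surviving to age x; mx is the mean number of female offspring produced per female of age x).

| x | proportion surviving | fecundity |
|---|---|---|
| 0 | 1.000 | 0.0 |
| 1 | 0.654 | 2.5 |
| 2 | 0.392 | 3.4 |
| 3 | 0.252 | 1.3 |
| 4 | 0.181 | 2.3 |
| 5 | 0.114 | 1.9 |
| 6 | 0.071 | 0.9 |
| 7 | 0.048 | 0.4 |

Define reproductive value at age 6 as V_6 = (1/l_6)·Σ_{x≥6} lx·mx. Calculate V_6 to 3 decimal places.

lx·mx for x ≥ 6: 0.0639, 0.0192 → sum = 0.0831
V_6 = 0.0831 / l_6 = 0.0831 / 0.071 = 1.170423… → 1.170

1.170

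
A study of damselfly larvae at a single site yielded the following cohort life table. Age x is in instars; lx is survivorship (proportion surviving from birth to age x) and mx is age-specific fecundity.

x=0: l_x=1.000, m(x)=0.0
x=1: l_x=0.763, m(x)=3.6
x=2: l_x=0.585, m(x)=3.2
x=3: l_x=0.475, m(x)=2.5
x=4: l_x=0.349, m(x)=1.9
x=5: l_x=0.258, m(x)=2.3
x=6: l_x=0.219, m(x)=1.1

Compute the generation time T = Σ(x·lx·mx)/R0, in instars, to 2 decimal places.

2.34

lx·mx: 0, 2.7468, 1.872, 1.1875, 0.6631, 0.5934, 0.2409 → R0 = 7.3037
x·lx·mx: 0, 2.7468, 3.744, 3.5625, 2.6524, 2.967, 1.4454 → Σ = 17.1181
T = 17.1181 / 7.3037 = 2.343757… → 2.34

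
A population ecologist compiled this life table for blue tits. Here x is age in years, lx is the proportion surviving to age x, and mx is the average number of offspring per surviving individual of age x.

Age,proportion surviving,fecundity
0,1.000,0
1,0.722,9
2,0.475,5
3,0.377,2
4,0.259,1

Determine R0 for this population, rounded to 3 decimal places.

9.886

lx·mx by age: 0, 6.498, 2.375, 0.754, 0.259
R0 = Σ lx·mx = 9.886 → 9.886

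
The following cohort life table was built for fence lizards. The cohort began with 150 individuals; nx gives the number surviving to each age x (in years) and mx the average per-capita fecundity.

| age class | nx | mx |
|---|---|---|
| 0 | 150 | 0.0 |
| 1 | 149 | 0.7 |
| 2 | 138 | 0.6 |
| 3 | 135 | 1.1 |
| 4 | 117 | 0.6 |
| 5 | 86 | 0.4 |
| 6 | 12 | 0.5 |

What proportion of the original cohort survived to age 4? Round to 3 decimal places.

l_4 = n_4/n_0 = 117/150 = 0.78 → 0.780

0.780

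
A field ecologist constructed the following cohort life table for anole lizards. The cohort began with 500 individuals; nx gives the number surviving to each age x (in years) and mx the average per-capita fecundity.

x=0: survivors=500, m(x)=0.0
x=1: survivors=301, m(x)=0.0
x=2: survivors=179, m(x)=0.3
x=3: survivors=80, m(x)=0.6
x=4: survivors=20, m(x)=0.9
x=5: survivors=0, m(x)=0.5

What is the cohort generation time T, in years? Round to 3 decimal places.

lx = nx/n0 = nx/500: 1, 0.602, 0.358, 0.16, 0.04, 0
lx·mx: 0, 0, 0.1074, 0.096, 0.036, 0 → R0 = 0.2394
x·lx·mx: 0, 0, 0.2148, 0.288, 0.144, 0 → Σ = 0.6468
T = 0.6468 / 0.2394 = 2.701754… → 2.702

2.702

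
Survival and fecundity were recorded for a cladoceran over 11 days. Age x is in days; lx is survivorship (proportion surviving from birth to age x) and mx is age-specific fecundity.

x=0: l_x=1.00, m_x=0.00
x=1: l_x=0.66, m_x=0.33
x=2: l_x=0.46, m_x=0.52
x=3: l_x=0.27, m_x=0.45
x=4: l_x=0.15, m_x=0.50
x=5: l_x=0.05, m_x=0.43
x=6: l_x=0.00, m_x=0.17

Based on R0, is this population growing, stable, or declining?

declining

R0 = Σ lx·mx = 0 + 0.2178 + 0.2392 + 0.1215 + 0.075 + 0.0215 + 0 = 0.675
R0 < 1, so the population is declining.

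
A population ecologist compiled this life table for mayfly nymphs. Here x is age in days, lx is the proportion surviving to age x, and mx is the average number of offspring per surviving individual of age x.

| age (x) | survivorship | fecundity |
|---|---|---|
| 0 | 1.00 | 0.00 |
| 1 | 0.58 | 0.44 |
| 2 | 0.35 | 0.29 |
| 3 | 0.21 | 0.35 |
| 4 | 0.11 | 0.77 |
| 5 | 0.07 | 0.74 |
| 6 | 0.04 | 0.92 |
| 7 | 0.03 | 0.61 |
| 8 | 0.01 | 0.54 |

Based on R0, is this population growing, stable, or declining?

R0 = Σ lx·mx = 0 + 0.2552 + 0.1015 + 0.0735 + 0.0847 + 0.0518 + 0.0368 + 0.0183 + 0.0054 = 0.6272
R0 < 1, so the population is declining.

declining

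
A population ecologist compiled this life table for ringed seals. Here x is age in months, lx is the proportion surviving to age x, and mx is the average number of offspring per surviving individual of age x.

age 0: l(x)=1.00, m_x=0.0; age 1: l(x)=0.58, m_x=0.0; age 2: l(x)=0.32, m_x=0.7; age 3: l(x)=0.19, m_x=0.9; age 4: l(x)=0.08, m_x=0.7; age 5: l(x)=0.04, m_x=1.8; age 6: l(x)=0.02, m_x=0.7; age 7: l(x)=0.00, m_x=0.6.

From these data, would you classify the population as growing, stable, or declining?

declining

R0 = Σ lx·mx = 0 + 0 + 0.224 + 0.171 + 0.056 + 0.072 + 0.014 + 0 = 0.537
R0 < 1, so the population is declining.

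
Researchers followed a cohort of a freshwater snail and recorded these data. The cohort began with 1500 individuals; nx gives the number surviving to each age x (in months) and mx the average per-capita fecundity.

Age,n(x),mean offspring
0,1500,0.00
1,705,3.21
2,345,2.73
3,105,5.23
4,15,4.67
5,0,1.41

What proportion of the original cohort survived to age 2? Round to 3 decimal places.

0.230

l_2 = n_2/n_0 = 345/1500 = 0.23 → 0.230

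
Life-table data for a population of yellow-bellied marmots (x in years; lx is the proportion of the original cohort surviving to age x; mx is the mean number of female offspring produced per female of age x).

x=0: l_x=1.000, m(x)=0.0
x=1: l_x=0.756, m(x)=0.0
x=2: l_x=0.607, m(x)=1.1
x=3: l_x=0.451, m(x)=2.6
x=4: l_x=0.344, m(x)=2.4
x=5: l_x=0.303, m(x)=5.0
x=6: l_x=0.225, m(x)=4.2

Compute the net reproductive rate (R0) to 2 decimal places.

5.13

lx·mx by age: 0, 0, 0.6677, 1.1726, 0.8256, 1.515, 0.945
R0 = Σ lx·mx = 5.1259 → 5.13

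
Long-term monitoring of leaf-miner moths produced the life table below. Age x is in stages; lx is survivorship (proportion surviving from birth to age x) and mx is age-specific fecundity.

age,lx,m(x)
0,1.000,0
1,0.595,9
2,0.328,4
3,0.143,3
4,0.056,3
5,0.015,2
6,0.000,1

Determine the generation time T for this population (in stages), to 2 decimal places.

1.38

lx·mx: 0, 5.355, 1.312, 0.429, 0.168, 0.03, 0 → R0 = 7.294
x·lx·mx: 0, 5.355, 2.624, 1.287, 0.672, 0.15, 0 → Σ = 10.088
T = 10.088 / 7.294 = 1.383055… → 1.38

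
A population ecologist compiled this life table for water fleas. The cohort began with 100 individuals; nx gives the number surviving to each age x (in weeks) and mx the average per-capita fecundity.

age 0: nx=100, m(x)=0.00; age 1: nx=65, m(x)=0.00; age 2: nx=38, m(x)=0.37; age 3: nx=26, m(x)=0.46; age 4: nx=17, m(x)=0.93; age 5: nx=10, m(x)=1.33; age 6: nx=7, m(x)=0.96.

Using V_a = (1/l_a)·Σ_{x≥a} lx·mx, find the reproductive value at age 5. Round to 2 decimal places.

lx = nx/n0 = nx/100: 1, 0.65, 0.38, 0.26, 0.17, 0.1, 0.07
lx·mx for x ≥ 5: 0.133, 0.0672 → sum = 0.2002
V_5 = 0.2002 / l_5 = 0.2002 / 0.1 = 2.002 → 2.00

2.00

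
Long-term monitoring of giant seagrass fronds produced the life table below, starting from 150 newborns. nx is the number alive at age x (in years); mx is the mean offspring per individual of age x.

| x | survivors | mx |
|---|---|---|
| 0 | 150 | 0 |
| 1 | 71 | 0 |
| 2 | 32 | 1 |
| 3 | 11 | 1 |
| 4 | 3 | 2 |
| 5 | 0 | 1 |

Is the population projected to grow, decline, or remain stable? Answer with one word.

declining

lx = nx/n0 = nx/150: 1, 0.47333…, 0.21333…, 0.07333…, 0.02, 0
R0 = Σ lx·mx = 0 + 0 + 0.213333… + 0.073333… + 0.04 + 0 = 0.326667…
R0 < 1, so the population is declining.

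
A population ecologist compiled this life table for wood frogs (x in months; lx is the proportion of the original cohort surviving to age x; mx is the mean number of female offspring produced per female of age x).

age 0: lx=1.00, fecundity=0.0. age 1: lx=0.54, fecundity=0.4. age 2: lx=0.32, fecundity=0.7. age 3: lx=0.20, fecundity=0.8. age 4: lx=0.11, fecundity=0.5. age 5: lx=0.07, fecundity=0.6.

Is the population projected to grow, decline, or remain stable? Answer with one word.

declining

R0 = Σ lx·mx = 0 + 0.216 + 0.224 + 0.16 + 0.055 + 0.042 = 0.697
R0 < 1, so the population is declining.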